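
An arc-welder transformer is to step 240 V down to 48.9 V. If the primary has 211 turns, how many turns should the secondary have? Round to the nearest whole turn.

N_s = 43 turns

N_s/N_p = V_s/V_p, so N_s = 211 × 48.9/240 = 43.0 ≈ 43 turns.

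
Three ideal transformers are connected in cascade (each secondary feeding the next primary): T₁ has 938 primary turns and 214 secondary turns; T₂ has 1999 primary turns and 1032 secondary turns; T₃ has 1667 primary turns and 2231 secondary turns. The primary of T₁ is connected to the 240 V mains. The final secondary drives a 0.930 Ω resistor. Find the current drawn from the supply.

I_supply ≈ 6.41 A

Secondary of T₁: V = 240.00 × 214/938 = 54.755 V.
Secondary of T₂: V = 54.755 × 1032/1999 = 28.268 V.
Secondary of T₃: V = 28.268 × 2231/1667 = 37.831 V.
I_load = 37.831/0.930 = 40.679 A, so P_out = 37.831 × 40.679 = 1538.9 W.
All ideal ⇒ P_in = P_out, so I_supply = 1538.9/240 = 6.41 A.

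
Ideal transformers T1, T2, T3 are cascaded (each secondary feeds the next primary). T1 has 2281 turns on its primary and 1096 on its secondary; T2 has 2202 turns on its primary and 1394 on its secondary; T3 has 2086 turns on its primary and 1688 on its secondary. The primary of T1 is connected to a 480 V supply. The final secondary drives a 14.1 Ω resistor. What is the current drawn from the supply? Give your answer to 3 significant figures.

After T1: V = 480.00 × 1096/2281 = 230.64 V.
After T2: V = 230.64 × 1394/2202 = 146.01 V.
After T3: V = 146.01 × 1688/2086 = 118.15 V.
I_load = 118.15/14.1 = 8.3794 A, so P_out = 118.15 × 8.3794 = 990.01 W.
All ideal ⇒ P_in = P_out, so I_supply = 990.01/480 = 2.06 A.

I_supply ≈ 2.06 A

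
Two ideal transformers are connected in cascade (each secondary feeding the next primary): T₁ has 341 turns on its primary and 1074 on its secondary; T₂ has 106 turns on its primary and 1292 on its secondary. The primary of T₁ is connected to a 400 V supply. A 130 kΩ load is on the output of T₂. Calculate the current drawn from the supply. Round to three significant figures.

After T₁: V = 400.00 × 1074/341 = 1259.8 V.
After T₂: V = 1259.8 × 1292/106 = 15356 V.
I_load = 15356/130000 = 0.11812 A, so P_out = 15356 × 0.11812 = 1813.8 W.
All ideal ⇒ P_in = P_out, so I_supply = 1813.8/400 = 4.53 A.

I_supply ≈ 4.53 A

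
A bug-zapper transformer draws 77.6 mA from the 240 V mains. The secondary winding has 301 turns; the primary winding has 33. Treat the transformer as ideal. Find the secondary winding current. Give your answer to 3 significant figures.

I_s/I_p = N_p/N_s, so I_s = 0.0776 × 33/301 = 0.00851 A.

I_s ≈ 0.00851 A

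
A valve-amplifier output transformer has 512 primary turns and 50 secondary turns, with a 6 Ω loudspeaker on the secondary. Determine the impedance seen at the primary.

Z_p = (N_p/N_s)² × Z_s = (512/50)² × 6 = 629 Ω.

Z_p ≈ 629 Ω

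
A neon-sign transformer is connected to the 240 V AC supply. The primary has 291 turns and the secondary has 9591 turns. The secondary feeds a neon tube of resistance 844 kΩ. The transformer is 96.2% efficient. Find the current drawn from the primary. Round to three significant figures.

V_s = 240 × 9591/291 = 7910.1 V.
I_s = V_s/R = 7910.1/844000 = 0.0093722 A.
P_out = V_s I_s = 7910.1 × 0.0093722 = 74.135 W.
P_in = P_out/η = 74.135/0.962 = 77.063 W.
I_p = P_in/V_p = 77.063/240 = 0.321 A.

I_p ≈ 0.321 A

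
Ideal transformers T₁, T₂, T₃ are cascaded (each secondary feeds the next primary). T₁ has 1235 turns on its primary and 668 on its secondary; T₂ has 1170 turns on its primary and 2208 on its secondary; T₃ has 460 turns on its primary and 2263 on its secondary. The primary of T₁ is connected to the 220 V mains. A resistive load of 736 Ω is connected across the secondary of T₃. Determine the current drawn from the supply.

Secondary of T₁: V = 220.00 × 668/1235 = 119.00 V.
Secondary of T₂: V = 119.00 × 2208/1170 = 224.57 V.
Secondary of T₃: V = 224.57 × 2263/460 = 1104.8 V.
I_load = 1104.8/736 = 1.5010 A, so P_out = 1104.8 × 1.5010 = 1658.3 W.
All ideal ⇒ P_in = P_out, so I_supply = 1658.3/220 = 7.54 A.

I_supply ≈ 7.54 A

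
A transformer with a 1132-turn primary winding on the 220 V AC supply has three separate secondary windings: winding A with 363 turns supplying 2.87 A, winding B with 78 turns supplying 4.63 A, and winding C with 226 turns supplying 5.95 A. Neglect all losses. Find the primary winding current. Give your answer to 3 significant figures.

I_p ≈ 2.43 A

V_A = 220 × 363/1132 = 70.548 V; V_B = 220 × 78/1132 = 15.159 V; V_C = 220 × 226/1132 = 43.922 V.
P_out = V_A I_A + V_B I_B + V_C I_C = 70.548×2.87 + 15.159×4.63 + 43.922×5.95 = 202.47 + 70.186 + 261.34 = 534.00 W.
Ideal ⇒ P_in = P_out, so I_p = P_out/V_p = 534.00/220 = 2.43 A.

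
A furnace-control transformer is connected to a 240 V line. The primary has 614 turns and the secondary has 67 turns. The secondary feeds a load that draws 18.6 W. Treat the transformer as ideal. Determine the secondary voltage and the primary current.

V_s ≈ 26.2 V, I_p ≈ 0.0775 A

V_s = V_p × N_s/N_p = 240 × 67/614 = 26.189 V.
I_s = P/V_s = 18.6/26.189 = 0.71022 A.
I_p = I_s × N_s/N_p = 0.71022 × 67/614 = 0.0775 A.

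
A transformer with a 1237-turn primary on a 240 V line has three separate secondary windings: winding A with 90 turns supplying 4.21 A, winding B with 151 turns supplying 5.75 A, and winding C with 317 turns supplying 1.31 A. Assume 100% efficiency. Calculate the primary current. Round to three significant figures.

V_A = 240 × 90/1237 = 17.462 V; V_B = 240 × 151/1237 = 29.297 V; V_C = 240 × 317/1237 = 61.504 V.
P_out = V_A I_A + V_B I_B + V_C I_C = 17.462×4.21 + 29.297×5.75 + 61.504×1.31 = 73.513 + 168.46 + 80.570 = 322.54 W.
Ideal ⇒ P_in = P_out, so I_p = P_out/V_p = 322.54/240 = 1.34 A.

I_p ≈ 1.34 A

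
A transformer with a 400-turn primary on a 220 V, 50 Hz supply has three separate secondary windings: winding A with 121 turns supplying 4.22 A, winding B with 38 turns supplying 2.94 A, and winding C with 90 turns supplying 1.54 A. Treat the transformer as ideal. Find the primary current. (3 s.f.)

V_A = 220 × 121/400 = 66.550 V; V_B = 220 × 38/400 = 20.900 V; V_C = 220 × 90/400 = 49.500 V.
P_out = V_A I_A + V_B I_B + V_C I_C = 66.550×4.22 + 20.900×2.94 + 49.500×1.54 = 280.84 + 61.446 + 76.230 = 418.52 W.
Ideal ⇒ P_in = P_out, so I_p = P_out/V_p = 418.52/220 = 1.90 A.

I_p ≈ 1.90 A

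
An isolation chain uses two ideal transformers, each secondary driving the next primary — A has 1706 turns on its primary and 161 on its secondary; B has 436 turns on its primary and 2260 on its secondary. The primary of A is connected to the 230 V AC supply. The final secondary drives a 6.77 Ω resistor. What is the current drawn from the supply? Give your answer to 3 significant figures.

Secondary of A: V = 230.00 × 161/1706 = 21.706 V.
Secondary of B: V = 21.706 × 2260/436 = 112.51 V.
I_load = 112.51/6.77 = 16.619 A, so P_out = 112.51 × 16.619 = 1869.8 W.
All ideal ⇒ P_in = P_out, so I_supply = 1869.8/230 = 8.13 A.

I_supply ≈ 8.13 A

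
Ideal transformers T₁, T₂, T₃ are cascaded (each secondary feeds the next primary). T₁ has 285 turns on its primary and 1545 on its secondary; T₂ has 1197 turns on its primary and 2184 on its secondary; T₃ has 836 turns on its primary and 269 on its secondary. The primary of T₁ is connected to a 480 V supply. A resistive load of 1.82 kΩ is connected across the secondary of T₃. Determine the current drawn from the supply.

I_supply ≈ 2.67 A

Secondary of T₁: V = 480.00 × 1545/285 = 2602.1 V.
Secondary of T₂: V = 2602.1 × 2184/1197 = 4747.7 V.
Secondary of T₃: V = 4747.7 × 269/836 = 1527.7 V.
I_load = 1527.7/1820 = 0.83938 A, so P_out = 1527.7 × 0.83938 = 1282.3 W.
All ideal ⇒ P_in = P_out, so I_supply = 1282.3/480 = 2.67 A.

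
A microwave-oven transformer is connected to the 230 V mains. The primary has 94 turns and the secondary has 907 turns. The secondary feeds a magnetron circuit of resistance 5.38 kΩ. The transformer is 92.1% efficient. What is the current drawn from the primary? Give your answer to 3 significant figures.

V_s = 230 × 907/94 = 2219.3 V.
I_s = V_s/R = 2219.3/5380 = 0.41250 A.
P_out = V_s I_s = 2219.3 × 0.41250 = 915.45 W.
P_in = P_out/η = 915.45/0.921 = 993.97 W.
I_p = P_in/V_p = 993.97/230 = 4.32 A.

I_p ≈ 4.32 A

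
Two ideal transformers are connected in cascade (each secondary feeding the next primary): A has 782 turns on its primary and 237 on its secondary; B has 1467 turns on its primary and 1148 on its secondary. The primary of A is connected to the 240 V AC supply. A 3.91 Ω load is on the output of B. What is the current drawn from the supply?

I_supply ≈ 3.45 A

Secondary of A: V = 240.00 × 237/782 = 72.737 V.
Secondary of B: V = 72.737 × 1148/1467 = 56.920 V.
I_load = 56.920/3.91 = 14.558 A, so P_out = 56.920 × 14.558 = 828.61 W.
All ideal ⇒ P_in = P_out, so I_supply = 828.61/240 = 3.45 A.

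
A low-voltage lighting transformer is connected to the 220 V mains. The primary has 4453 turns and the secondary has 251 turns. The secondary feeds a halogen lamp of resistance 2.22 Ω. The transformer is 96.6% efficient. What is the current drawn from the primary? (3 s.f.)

V_s = 220 × 251/4453 = 12.401 V.
I_s = V_s/R = 12.401/2.22 = 5.5859 A.
P_out = V_s I_s = 12.401 × 5.5859 = 69.268 W.
P_in = P_out/η = 69.268/0.966 = 71.706 W.
I_p = P_in/V_p = 71.706/220 = 0.326 A.

I_p ≈ 0.326 A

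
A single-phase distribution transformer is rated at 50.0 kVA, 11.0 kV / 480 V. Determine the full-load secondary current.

I_s = S/V_s = 50000/480 = 104 A.

I_s ≈ 104 A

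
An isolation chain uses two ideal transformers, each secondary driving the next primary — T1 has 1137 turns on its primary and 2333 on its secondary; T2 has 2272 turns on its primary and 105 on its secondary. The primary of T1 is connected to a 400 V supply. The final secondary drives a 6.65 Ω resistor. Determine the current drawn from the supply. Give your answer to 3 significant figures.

After T1: V = 400.00 × 2333/1137 = 820.76 V.
After T2: V = 820.76 × 105/2272 = 37.931 V.
I_load = 37.931/6.65 = 5.7039 A, so P_out = 37.931 × 5.7039 = 216.36 W.
All ideal ⇒ P_in = P_out, so I_supply = 216.36/400 = 0.541 A.

I_supply ≈ 0.541 A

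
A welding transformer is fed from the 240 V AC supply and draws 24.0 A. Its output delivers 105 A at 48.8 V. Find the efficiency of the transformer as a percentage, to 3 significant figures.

η ≈ 89.0%

P_in = 240 × 24.0 = 5760.00 W.
P_out = 48.8 × 105 = 5124.00 W.
η = P_out/P_in = 5124.00/5760.00 = 0.890.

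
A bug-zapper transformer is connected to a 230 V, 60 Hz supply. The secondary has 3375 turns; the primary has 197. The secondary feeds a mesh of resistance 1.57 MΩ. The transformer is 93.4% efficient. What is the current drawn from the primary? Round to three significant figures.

I_p ≈ 0.0460 A

V_s = 230 × 3375/197 = 3940.4 V.
I_s = V_s/R = 3940.4/(1.57×10^6) = 0.0025098 A.
P_out = V_s I_s = 3940.4 × 0.0025098 = 9.8894 W.
P_in = P_out/η = 9.8894/0.934 = 10.588 W.
I_p = P_in/V_p = 10.588/230 = 0.0460 A.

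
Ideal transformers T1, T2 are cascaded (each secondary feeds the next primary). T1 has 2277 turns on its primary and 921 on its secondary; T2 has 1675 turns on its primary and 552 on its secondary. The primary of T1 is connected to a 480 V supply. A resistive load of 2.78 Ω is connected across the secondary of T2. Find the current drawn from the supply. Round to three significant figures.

I_supply ≈ 3.07 A

After T1: V = 480.00 × 921/2277 = 194.15 V.
After T2: V = 194.15 × 552/1675 = 63.983 V.
I_load = 63.983/2.78 = 23.015 A, so P_out = 63.983 × 23.015 = 1472.6 W.
All ideal ⇒ P_in = P_out, so I_supply = 1472.6/480 = 3.07 A.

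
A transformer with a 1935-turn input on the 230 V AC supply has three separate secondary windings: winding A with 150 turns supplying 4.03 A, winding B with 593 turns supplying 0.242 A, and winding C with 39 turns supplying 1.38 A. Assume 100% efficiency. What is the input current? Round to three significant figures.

I_in ≈ 0.414 A

V_A = 230 × 150/1935 = 17.829 V; V_B = 230 × 593/1935 = 70.486 V; V_C = 230 × 39/1935 = 4.6357 V.
P_out = V_A I_A + V_B I_B + V_C I_C = 17.829×4.03 + 70.486×0.242 + 4.6357×1.38 = 71.853 + 17.058 + 6.3972 = 95.307 W.
Ideal ⇒ P_in = P_out, so I_in = P_out/V_in = 95.307/230 = 0.414 A.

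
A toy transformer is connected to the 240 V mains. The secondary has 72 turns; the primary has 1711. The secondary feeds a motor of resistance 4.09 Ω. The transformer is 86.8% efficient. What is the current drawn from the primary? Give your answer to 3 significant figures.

I_p ≈ 0.120 A

V_s = 240 × 72/1711 = 10.099 V.
I_s = V_s/R = 10.099/4.09 = 2.4693 A.
P_out = V_s I_s = 10.099 × 2.4693 = 24.938 W.
P_in = P_out/η = 24.938/0.868 = 28.731 W.
I_p = P_in/V_p = 28.731/240 = 0.120 A.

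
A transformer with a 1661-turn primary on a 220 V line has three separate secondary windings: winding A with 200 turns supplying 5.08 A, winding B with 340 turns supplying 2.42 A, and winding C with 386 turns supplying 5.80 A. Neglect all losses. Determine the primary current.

I_p ≈ 2.45 A

V_A = 220 × 200/1661 = 26.490 V; V_B = 220 × 340/1661 = 45.033 V; V_C = 220 × 386/1661 = 51.126 V.
P_out = V_A I_A + V_B I_B + V_C I_C = 26.490×5.08 + 45.033×2.42 + 51.126×5.80 = 134.57 + 108.98 + 296.53 = 540.08 W.
Ideal ⇒ P_in = P_out, so I_p = P_out/V_p = 540.08/220 = 2.45 A.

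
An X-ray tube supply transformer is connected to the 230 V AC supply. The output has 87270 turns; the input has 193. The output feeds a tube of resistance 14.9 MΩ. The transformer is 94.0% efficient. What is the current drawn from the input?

I_in ≈ 3.36 A

V_out = 230 × 87270/193 = 104000 V.
I_out = V_out/R = 104000/(1.49×10^7) = 0.0069799 A.
P_out = V_out I_out = 104000 × 0.0069799 = 725.91 W.
P_in = P_out/η = 725.91/0.940 = 772.25 W.
I_in = P_in/V_in = 772.25/230 = 3.36 A.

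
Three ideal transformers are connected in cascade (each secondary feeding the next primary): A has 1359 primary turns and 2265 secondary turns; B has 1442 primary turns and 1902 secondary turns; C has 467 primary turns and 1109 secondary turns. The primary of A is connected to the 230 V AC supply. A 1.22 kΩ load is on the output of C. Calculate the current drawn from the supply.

I_supply ≈ 5.14 A

Secondary of A: V = 230.00 × 2265/1359 = 383.33 V.
Secondary of B: V = 383.33 × 1902/1442 = 505.62 V.
Secondary of C: V = 505.62 × 1109/467 = 1200.7 V.
I_load = 1200.7/1220 = 0.98418 A, so P_out = 1200.7 × 0.98418 = 1181.7 W.
All ideal ⇒ P_in = P_out, so I_supply = 1181.7/230 = 5.14 A.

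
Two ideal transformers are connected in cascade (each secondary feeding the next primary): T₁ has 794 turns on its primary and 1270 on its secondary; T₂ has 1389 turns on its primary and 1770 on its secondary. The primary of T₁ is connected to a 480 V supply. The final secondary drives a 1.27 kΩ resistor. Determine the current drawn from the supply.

I_supply ≈ 1.57 A

After T₁: V = 480.00 × 1270/794 = 767.76 V.
After T₂: V = 767.76 × 1770/1389 = 978.35 V.
I_load = 978.35/1270 = 0.77036 A, so P_out = 978.35 × 0.77036 = 753.68 W.
All ideal ⇒ P_in = P_out, so I_supply = 753.68/480 = 1.57 A.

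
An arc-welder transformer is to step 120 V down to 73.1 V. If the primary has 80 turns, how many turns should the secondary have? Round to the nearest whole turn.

N_s/N_p = V_s/V_p, so N_s = 80 × 73.1/120 = 48.7 ≈ 49 turns.

N_s = 49 turns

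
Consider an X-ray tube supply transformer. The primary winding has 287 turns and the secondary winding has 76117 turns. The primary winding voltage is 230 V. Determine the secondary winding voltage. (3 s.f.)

V_s/V_p = N_s/N_p, so V_s = 230 × 76117/287 = 61000 V.

V_s ≈ 61000 V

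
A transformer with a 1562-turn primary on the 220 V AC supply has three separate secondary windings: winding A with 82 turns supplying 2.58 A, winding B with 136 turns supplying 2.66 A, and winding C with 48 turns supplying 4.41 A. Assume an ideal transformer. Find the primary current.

V_A = 220 × 82/1562 = 11.549 V; V_B = 220 × 136/1562 = 19.155 V; V_C = 220 × 48/1562 = 6.7606 V.
P_out = V_A I_A + V_B I_B + V_C I_C = 11.549×2.58 + 19.155×2.66 + 6.7606×4.41 = 29.797 + 50.952 + 29.814 = 110.56 W.
Ideal ⇒ P_in = P_out, so I_p = P_out/V_p = 110.56/220 = 0.503 A.

I_p ≈ 0.503 A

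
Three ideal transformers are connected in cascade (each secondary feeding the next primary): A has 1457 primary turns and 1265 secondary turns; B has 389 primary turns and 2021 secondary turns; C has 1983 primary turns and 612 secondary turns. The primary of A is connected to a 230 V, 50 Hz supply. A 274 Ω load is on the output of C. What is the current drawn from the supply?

After A: V = 230.00 × 1265/1457 = 199.69 V.
After B: V = 199.69 × 2021/389 = 1037.5 V.
After C: V = 1037.5 × 612/1983 = 320.19 V.
I_load = 320.19/274 = 1.1686 A, so P_out = 320.19 × 1.1686 = 374.16 W.
All ideal ⇒ P_in = P_out, so I_supply = 374.16/230 = 1.63 A.

I_supply ≈ 1.63 A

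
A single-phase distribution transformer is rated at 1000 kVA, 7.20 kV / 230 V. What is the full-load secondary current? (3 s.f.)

I_s ≈ 4350 A

I_s = S/V_s = 1000000/230 = 4350 A.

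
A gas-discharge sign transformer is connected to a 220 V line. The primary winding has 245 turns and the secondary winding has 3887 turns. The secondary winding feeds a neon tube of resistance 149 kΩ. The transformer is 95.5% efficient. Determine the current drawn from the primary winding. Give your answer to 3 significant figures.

I_p ≈ 0.389 A

V_s = 220 × 3887/245 = 3490.4 V.
I_s = V_s/R = 3490.4/149000 = 0.023425 A.
P_out = V_s I_s = 3490.4 × 0.023425 = 81.763 W.
P_in = P_out/η = 81.763/0.955 = 85.616 W.
I_p = P_in/V_p = 85.616/220 = 0.389 A.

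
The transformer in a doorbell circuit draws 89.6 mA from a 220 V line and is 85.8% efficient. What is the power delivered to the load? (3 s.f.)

P_out ≈ 16.9 W

P_in = V_p I_p = 220 × 0.0896 = 19.712 W.
P_out = η P_in = 0.858 × 19.712 = 16.9 W.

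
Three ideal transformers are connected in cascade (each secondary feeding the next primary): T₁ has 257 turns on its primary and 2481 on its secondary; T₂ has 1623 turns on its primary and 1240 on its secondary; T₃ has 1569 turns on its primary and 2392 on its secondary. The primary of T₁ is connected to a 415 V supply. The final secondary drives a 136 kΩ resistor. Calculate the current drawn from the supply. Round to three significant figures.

I_supply ≈ 0.386 A

After T₁: V = 415.00 × 2481/257 = 4006.3 V.
After T₂: V = 4006.3 × 1240/1623 = 3060.9 V.
After T₃: V = 3060.9 × 2392/1569 = 4666.4 V.
I_load = 4666.4/136000 = 0.034312 A, so P_out = 4666.4 × 0.034312 = 160.11 W.
All ideal ⇒ P_in = P_out, so I_supply = 160.11/415 = 0.386 A.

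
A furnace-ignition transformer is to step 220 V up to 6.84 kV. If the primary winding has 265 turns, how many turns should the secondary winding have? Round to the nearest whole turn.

N_s/N_p = V_s/V_p, so N_s = 265 × 6840/220 = 8239.1 ≈ 8239 turns.

N_s = 8239 turns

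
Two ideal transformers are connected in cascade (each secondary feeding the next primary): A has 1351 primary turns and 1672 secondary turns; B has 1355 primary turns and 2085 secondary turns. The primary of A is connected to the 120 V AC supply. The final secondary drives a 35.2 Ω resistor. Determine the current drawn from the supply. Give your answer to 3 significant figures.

After A: V = 120.00 × 1672/1351 = 148.51 V.
After B: V = 148.51 × 2085/1355 = 228.52 V.
I_load = 228.52/35.2 = 6.4921 A, so P_out = 228.52 × 6.4921 = 1483.6 W.
All ideal ⇒ P_in = P_out, so I_supply = 1483.6/120 = 12.4 A.

I_supply ≈ 12.4 A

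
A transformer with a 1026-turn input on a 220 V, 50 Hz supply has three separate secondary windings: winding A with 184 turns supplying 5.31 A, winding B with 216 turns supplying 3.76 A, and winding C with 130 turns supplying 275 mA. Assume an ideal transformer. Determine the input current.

I_in ≈ 1.78 A

V_A = 220 × 184/1026 = 39.454 V; V_B = 220 × 216/1026 = 46.316 V; V_C = 220 × 130/1026 = 27.875 V.
P_out = V_A I_A + V_B I_B + V_C I_C = 39.454×5.31 + 46.316×3.76 + 27.875×0.275 = 209.50 + 174.15 + 7.6657 = 391.31 W.
Ideal ⇒ P_in = P_out, so I_in = P_out/V_in = 391.31/220 = 1.78 A.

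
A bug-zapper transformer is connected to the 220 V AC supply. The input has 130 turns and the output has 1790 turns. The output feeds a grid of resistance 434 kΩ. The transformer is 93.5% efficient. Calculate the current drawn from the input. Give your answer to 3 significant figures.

V_out = 220 × 1790/130 = 3029.2 V.
I_out = V_out/R = 3029.2/434000 = 0.0069798 A.
P_out = V_out I_out = 3029.2 × 0.0069798 = 21.143 W.
P_in = P_out/η = 21.143/0.935 = 22.613 W.
I_in = P_in/V_in = 22.613/220 = 0.103 A.

I_in ≈ 0.103 A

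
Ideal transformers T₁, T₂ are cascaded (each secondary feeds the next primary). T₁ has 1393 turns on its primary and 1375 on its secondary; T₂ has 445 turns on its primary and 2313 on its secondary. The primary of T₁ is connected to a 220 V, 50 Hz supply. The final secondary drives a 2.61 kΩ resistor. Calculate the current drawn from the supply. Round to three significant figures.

After T₁: V = 220.00 × 1375/1393 = 217.16 V.
After T₂: V = 217.16 × 2313/445 = 1128.7 V.
I_load = 1128.7/2610 = 0.43246 A, so P_out = 1128.7 × 0.43246 = 488.13 W.
All ideal ⇒ P_in = P_out, so I_supply = 488.13/220 = 2.22 A.

I_supply ≈ 2.22 A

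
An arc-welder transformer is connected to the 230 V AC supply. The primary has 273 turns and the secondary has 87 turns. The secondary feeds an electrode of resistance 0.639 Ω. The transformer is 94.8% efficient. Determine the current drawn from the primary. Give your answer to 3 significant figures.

I_p ≈ 38.6 A

V_s = 230 × 87/273 = 73.297 V.
I_s = V_s/R = 73.297/0.639 = 114.71 A.
P_out = V_s I_s = 73.297 × 114.71 = 8407.5 W.
P_in = P_out/η = 8407.5/0.948 = 8868.7 W.
I_p = P_in/V_p = 8868.7/230 = 38.6 A.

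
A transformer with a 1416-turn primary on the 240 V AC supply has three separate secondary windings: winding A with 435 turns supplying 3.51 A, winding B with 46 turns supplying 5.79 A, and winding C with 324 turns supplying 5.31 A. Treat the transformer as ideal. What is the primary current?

V_A = 240 × 435/1416 = 73.729 V; V_B = 240 × 46/1416 = 7.7966 V; V_C = 240 × 324/1416 = 54.915 V.
P_out = V_A I_A + V_B I_B + V_C I_C = 73.729×3.51 + 7.7966×5.79 + 54.915×5.31 = 258.79 + 45.142 + 291.60 = 595.53 W.
Ideal ⇒ P_in = P_out, so I_p = P_out/V_p = 595.53/240 = 2.48 A.

I_p ≈ 2.48 A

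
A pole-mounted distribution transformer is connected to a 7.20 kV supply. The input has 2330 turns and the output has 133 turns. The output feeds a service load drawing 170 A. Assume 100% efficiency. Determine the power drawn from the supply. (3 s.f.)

I_in = I_out × N_out/N_in = 170 × 133/2330 = 9.7039 A.
P = V_in I_in = 7200 × 9.7039 = 69900 W.

P ≈ 69900 W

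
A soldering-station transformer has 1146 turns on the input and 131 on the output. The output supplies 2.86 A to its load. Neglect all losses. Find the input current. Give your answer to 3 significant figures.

I_in ≈ 0.327 A

For an ideal transformer I_in/I_out = N_out/N_in, so I_in = 2.86 × 131/1146 = 0.327 A.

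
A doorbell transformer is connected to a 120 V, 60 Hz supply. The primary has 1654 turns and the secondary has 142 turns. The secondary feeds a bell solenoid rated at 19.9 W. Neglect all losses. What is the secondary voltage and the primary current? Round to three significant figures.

V_s = V_p × N_s/N_p = 120 × 142/1654 = 10.302 V.
I_s = P/V_s = 19.9/10.302 = 1.9316 A.
I_p = I_s × N_s/N_p = 1.9316 × 142/1654 = 0.166 A.

V_s ≈ 10.3 V, I_p ≈ 0.166 A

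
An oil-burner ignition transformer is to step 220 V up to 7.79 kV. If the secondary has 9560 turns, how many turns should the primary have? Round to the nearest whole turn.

N_p/N_s = V_p/V_s, so N_p = 9560 × 220/7790 = 270.0 ≈ 270 turns.

N_p = 270 turns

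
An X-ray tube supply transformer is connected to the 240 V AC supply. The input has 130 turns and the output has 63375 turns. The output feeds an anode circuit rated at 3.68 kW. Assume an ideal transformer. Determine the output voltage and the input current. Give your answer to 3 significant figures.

V_out = V_in × N_out/N_in = 240 × 63375/130 = 117000 V.
I_out = P/V_out = 3680/117000 = 0.031453 A.
I_in = I_out × N_out/N_in = 0.031453 × 63375/130 = 15.3 A.

V_out ≈ 117000 V, I_in ≈ 15.3 A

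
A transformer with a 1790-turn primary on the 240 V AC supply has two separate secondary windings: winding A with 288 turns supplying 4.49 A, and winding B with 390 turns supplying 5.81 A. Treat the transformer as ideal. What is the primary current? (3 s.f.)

I_p ≈ 1.99 A

V_A = 240 × 288/1790 = 38.615 V; V_B = 240 × 390/1790 = 52.291 V.
P_out = V_A I_A + V_B I_B = 38.615×4.49 + 52.291×5.81 = 173.38 + 303.81 = 477.19 W.
Ideal ⇒ P_in = P_out, so I_p = P_out/V_p = 477.19/240 = 1.99 A.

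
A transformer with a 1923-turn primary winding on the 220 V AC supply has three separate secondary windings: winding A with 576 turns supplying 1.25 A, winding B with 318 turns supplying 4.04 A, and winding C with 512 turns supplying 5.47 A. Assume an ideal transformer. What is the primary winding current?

I_p ≈ 2.50 A

V_A = 220 × 576/1923 = 65.897 V; V_B = 220 × 318/1923 = 36.381 V; V_C = 220 × 512/1923 = 58.575 V.
P_out = V_A I_A + V_B I_B + V_C I_C = 65.897×1.25 + 36.381×4.04 + 58.575×5.47 = 82.371 + 146.98 + 320.41 = 549.76 W.
Ideal ⇒ P_in = P_out, so I_p = P_out/V_p = 549.76/220 = 2.50 A.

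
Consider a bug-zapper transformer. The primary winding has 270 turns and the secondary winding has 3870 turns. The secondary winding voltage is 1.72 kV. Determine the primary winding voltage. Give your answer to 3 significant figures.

V_p/V_s = N_p/N_s, so V_p = 1720 × 270/3870 = 120 V.

V_p ≈ 120 V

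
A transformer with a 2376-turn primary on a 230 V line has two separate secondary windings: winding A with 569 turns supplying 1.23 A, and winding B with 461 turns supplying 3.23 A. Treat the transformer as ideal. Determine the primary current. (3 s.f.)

V_A = 230 × 569/2376 = 55.080 V; V_B = 230 × 461/2376 = 44.625 V.
P_out = V_A I_A + V_B I_B = 55.080×1.23 + 44.625×3.23 = 67.748 + 144.14 = 211.89 W.
Ideal ⇒ P_in = P_out, so I_p = P_out/V_p = 211.89/230 = 0.921 A.

I_p ≈ 0.921 A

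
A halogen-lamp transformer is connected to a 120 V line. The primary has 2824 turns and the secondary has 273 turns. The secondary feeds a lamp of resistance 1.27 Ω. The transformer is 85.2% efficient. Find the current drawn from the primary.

V_s = 120 × 273/2824 = 11.601 V.
I_s = V_s/R = 11.601/1.27 = 9.1343 A.
P_out = V_s I_s = 11.601 × 9.1343 = 105.96 W.
P_in = P_out/η = 105.96/0.852 = 124.37 W.
I_p = P_in/V_p = 124.37/120 = 1.04 A.

I_p ≈ 1.04 A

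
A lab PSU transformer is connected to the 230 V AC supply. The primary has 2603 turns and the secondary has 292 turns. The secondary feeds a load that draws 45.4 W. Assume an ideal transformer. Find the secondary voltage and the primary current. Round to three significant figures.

V_s = V_p × N_s/N_p = 230 × 292/2603 = 25.801 V.
I_s = P/V_s = 45.4/25.801 = 1.7596 A.
I_p = I_s × N_s/N_p = 1.7596 × 292/2603 = 0.197 A.

V_s ≈ 25.8 V, I_p ≈ 0.197 A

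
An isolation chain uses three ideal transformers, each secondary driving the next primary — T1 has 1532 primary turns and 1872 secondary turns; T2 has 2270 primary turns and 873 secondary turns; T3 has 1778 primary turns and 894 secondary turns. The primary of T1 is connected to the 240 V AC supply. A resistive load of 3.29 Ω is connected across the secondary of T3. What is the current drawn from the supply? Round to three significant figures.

I_supply ≈ 4.07 A

After T1: V = 240.00 × 1872/1532 = 293.26 V.
After T2: V = 293.26 × 873/2270 = 112.78 V.
After T3: V = 112.78 × 894/1778 = 56.709 V.
I_load = 56.709/3.29 = 17.237 A, so P_out = 56.709 × 17.237 = 977.48 W.
All ideal ⇒ P_in = P_out, so I_supply = 977.48/240 = 4.07 A.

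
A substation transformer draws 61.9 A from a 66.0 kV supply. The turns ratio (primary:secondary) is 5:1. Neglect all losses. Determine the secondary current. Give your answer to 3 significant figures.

I_s ≈ 310 A

I_s/I_p = N_p/N_s, so I_s = 61.9 × 5/1 = 310 A.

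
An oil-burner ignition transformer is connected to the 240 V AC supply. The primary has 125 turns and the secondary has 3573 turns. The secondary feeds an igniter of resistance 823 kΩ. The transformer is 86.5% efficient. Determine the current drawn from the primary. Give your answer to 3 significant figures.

V_s = 240 × 3573/125 = 6860.2 V.
I_s = V_s/R = 6860.2/823000 = 0.0083356 A.
P_out = V_s I_s = 6860.2 × 0.0083356 = 57.183 W.
P_in = P_out/η = 57.183/0.865 = 66.108 W.
I_p = P_in/V_p = 66.108/240 = 0.275 A.

I_p ≈ 0.275 A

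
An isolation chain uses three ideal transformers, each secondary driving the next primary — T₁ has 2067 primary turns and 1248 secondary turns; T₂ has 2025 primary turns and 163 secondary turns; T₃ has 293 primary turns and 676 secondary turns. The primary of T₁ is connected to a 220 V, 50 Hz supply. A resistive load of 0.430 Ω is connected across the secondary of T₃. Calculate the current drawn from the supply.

After T₁: V = 220.00 × 1248/2067 = 132.83 V.
After T₂: V = 132.83 × 163/2025 = 10.692 V.
After T₃: V = 10.692 × 676/293 = 24.668 V.
I_load = 24.668/0.430 = 57.368 A, so P_out = 24.668 × 57.368 = 1415.2 W.
All ideal ⇒ P_in = P_out, so I_supply = 1415.2/220 = 6.43 A.

I_supply ≈ 6.43 A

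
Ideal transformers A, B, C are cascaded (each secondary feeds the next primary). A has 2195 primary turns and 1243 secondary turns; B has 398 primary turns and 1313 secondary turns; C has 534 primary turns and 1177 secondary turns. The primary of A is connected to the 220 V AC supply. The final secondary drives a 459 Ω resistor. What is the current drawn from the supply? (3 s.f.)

Secondary of A: V = 220.00 × 1243/2195 = 124.58 V.
Secondary of B: V = 124.58 × 1313/398 = 411.00 V.
Secondary of C: V = 411.00 × 1177/534 = 905.89 V.
I_load = 905.89/459 = 1.9736 A, so P_out = 905.89 × 1.9736 = 1787.9 W.
All ideal ⇒ P_in = P_out, so I_supply = 1787.9/220 = 8.13 A.

I_supply ≈ 8.13 A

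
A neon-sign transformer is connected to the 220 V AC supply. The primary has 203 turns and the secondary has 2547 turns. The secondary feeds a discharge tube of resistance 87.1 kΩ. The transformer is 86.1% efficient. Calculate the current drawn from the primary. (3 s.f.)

V_s = 220 × 2547/203 = 2760.3 V.
I_s = V_s/R = 2760.3/87100 = 0.031691 A.
P_out = V_s I_s = 2760.3 × 0.031691 = 87.477 W.
P_in = P_out/η = 87.477/0.861 = 101.60 W.
I_p = P_in/V_p = 101.60/220 = 0.462 A.

I_p ≈ 0.462 A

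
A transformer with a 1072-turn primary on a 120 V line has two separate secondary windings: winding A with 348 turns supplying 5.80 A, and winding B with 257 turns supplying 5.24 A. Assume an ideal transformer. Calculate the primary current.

I_p ≈ 3.14 A

V_A = 120 × 348/1072 = 38.955 V; V_B = 120 × 257/1072 = 28.769 V.
P_out = V_A I_A + V_B I_B = 38.955×5.80 + 28.769×5.24 = 225.94 + 150.75 = 376.69 W.
Ideal ⇒ P_in = P_out, so I_p = P_out/V_p = 376.69/120 = 3.14 A.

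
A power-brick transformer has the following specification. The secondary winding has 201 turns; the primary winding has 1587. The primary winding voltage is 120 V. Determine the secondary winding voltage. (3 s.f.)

V_s ≈ 15.2 V

V_s/V_p = N_s/N_p, so V_s = 120 × 201/1587 = 15.2 V.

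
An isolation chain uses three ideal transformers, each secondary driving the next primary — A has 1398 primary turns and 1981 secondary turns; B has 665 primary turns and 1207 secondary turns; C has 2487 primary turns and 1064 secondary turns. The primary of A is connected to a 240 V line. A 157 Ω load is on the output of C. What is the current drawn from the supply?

After A: V = 240.00 × 1981/1398 = 340.09 V.
After B: V = 340.09 × 1207/665 = 617.27 V.
After C: V = 617.27 × 1064/2487 = 264.08 V.
I_load = 264.08/157 = 1.6821 A, so P_out = 264.08 × 1.6821 = 444.20 W.
All ideal ⇒ P_in = P_out, so I_supply = 444.20/240 = 1.85 A.

I_supply ≈ 1.85 A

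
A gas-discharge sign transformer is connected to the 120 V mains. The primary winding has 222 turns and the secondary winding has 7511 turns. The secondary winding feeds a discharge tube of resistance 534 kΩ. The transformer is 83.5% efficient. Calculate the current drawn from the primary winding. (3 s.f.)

I_p ≈ 0.308 A

V_s = 120 × 7511/222 = 4060.0 V.
I_s = V_s/R = 4060.0/534000 = 0.0076030 A.
P_out = V_s I_s = 4060.0 × 0.0076030 = 30.868 W.
P_in = P_out/η = 30.868/0.835 = 36.968 W.
I_p = P_in/V_p = 36.968/120 = 0.308 A.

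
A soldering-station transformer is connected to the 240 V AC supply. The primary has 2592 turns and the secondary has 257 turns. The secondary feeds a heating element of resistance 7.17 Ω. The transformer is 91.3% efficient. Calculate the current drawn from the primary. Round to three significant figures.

V_s = 240 × 257/2592 = 23.796 V.
I_s = V_s/R = 23.796/7.17 = 3.3189 A.
P_out = V_s I_s = 23.796 × 3.3189 = 78.977 W.
P_in = P_out/η = 78.977/0.913 = 86.503 W.
I_p = P_in/V_p = 86.503/240 = 0.360 A.

I_p ≈ 0.360 A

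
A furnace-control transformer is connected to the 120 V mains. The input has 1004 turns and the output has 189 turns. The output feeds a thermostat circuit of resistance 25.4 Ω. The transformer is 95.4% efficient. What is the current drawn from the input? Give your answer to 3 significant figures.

V_out = 120 × 189/1004 = 22.590 V.
I_out = V_out/R = 22.590/25.4 = 0.88936 A.
P_out = V_out I_out = 22.590 × 0.88936 = 20.090 W.
P_in = P_out/η = 20.090/0.954 = 21.059 W.
I_in = P_in/V_in = 21.059/120 = 0.175 A.

I_in ≈ 0.175 A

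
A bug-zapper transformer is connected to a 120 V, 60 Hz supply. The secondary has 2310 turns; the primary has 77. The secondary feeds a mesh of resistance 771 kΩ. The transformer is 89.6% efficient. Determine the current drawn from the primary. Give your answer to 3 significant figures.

I_p ≈ 0.156 A

V_s = 120 × 2310/77 = 3600.0 V.
I_s = V_s/R = 3600.0/771000 = 0.0046693 A.
P_out = V_s I_s = 3600.0 × 0.0046693 = 16.809 W.
P_in = P_out/η = 16.809/0.896 = 18.760 W.
I_p = P_in/V_p = 18.760/120 = 0.156 A.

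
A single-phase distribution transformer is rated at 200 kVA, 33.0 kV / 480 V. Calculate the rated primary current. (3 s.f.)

I_p = S/V_p = 200000/33000 = 6.06 A.

I_p ≈ 6.06 A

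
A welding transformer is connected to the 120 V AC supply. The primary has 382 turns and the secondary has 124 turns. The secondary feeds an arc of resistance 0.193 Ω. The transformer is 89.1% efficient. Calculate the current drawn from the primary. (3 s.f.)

V_s = 120 × 124/382 = 38.953 V.
I_s = V_s/R = 38.953/0.193 = 201.83 A.
P_out = V_s I_s = 38.953 × 201.83 = 7861.8 W.
P_in = P_out/η = 7861.8/0.891 = 8823.6 W.
I_p = P_in/V_p = 8823.6/120 = 73.5 A.

I_p ≈ 73.5 A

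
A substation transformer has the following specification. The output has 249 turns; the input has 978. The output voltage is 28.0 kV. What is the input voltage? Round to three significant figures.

V_in ≈ 110000 V

V_in/V_out = N_in/N_out, so V_in = 28000 × 978/249 = 110000 V.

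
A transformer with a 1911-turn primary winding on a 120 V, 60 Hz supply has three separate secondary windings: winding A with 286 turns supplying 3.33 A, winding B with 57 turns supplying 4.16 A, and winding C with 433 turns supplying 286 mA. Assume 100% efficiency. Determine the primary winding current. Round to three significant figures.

V_A = 120 × 286/1911 = 17.959 V; V_B = 120 × 57/1911 = 3.5793 V; V_C = 120 × 433/1911 = 27.190 V.
P_out = V_A I_A + V_B I_B + V_C I_C = 17.959×3.33 + 3.5793×4.16 + 27.190×0.286 = 59.804 + 14.890 + 7.7763 = 82.470 W.
Ideal ⇒ P_in = P_out, so I_p = P_out/V_p = 82.470/120 = 0.687 A.

I_p ≈ 0.687 A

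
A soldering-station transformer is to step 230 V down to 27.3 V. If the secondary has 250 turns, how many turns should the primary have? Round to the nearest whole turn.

N_p/N_s = V_p/V_s, so N_p = 250 × 230/27.3 = 2106.2 ≈ 2106 turns.

N_p = 2106 turns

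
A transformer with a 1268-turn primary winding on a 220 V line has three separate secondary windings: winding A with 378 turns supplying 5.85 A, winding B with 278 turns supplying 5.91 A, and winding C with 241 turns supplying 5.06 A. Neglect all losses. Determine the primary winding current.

I_p ≈ 4.00 A

V_A = 220 × 378/1268 = 65.584 V; V_B = 220 × 278/1268 = 48.233 V; V_C = 220 × 241/1268 = 41.814 V.
P_out = V_A I_A + V_B I_B + V_C I_C = 65.584×5.85 + 48.233×5.91 + 41.814×5.06 = 383.66 + 285.06 + 211.58 = 880.30 W.
Ideal ⇒ P_in = P_out, so I_p = P_out/V_p = 880.30/220 = 4.00 A.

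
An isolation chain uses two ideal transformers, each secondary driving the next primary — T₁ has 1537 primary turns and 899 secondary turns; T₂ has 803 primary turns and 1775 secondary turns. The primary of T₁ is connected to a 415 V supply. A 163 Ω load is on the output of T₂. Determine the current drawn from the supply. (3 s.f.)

Secondary of T₁: V = 415.00 × 899/1537 = 242.74 V.
Secondary of T₂: V = 242.74 × 1775/803 = 536.56 V.
I_load = 536.56/163 = 3.2918 A, so P_out = 536.56 × 3.2918 = 1766.2 W.
All ideal ⇒ P_in = P_out, so I_supply = 1766.2/415 = 4.26 A.

I_supply ≈ 4.26 A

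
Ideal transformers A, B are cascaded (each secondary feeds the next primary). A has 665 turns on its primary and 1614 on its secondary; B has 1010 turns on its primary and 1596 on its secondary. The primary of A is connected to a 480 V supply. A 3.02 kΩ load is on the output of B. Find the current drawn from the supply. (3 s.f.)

After A: V = 480.00 × 1614/665 = 1165.0 V.
After B: V = 1165.0 × 1596/1010 = 1840.9 V.
I_load = 1840.9/3020 = 0.60958 A, so P_out = 1840.9 × 0.60958 = 1122.2 W.
All ideal ⇒ P_in = P_out, so I_supply = 1122.2/480 = 2.34 A.

I_supply ≈ 2.34 A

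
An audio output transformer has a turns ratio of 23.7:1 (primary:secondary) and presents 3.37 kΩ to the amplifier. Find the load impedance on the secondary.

Z_s = Z_p/(N_p/N_s)² = 3370/23.7² = 6.00 Ω.

Z_s ≈ 6.00 Ω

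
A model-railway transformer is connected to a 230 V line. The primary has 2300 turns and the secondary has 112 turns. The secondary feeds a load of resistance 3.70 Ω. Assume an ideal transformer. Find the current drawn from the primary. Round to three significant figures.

I_p ≈ 0.147 A

V_s = V_p × N_s/N_p = 230 × 112/2300 = 11.200 V.
I_s = V_s/R = 11.200/3.70 = 3.0270 A.
For an ideal transformer I_p N_p = I_s N_s, so I_p = 3.0270 × 112/2300 = 0.147 A.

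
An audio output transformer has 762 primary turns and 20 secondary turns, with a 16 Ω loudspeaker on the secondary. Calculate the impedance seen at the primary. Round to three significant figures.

Z_p ≈ 23200 Ω

Z_p = (N_p/N_s)² × Z_s = (762/20)² × 16 = 23200 Ω.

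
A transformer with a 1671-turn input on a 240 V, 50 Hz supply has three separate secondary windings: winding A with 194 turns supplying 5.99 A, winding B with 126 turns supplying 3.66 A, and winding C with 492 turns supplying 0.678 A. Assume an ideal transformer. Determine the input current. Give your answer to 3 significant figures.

V_A = 240 × 194/1671 = 27.864 V; V_B = 240 × 126/1671 = 18.097 V; V_C = 240 × 492/1671 = 70.664 V.
P_out = V_A I_A + V_B I_B + V_C I_C = 27.864×5.99 + 18.097×3.66 + 70.664×0.678 = 166.90 + 66.235 + 47.910 = 281.05 W.
Ideal ⇒ P_in = P_out, so I_in = P_out/V_in = 281.05/240 = 1.17 A.

I_in ≈ 1.17 A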